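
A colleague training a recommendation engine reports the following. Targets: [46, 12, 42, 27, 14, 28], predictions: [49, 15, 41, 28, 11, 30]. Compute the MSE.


Squared errors: (46-49)²=9, (12-15)²=9, (42-41)²=1, (27-28)²=1, (14-11)²=9, (28-30)²=4
Sum = 33
MSE = 33/6 = 11/2

11/2


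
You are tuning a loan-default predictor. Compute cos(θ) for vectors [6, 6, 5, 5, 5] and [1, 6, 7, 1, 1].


A·B = 6·1 + 6·6 + 5·7 + 5·1 + 5·1 = 87
‖A‖ = √147 = 12.1244, ‖B‖ = √88 = 9.3808
cos = 87/(√147·√88) = 87/√12936 = 0.7649

0.7649


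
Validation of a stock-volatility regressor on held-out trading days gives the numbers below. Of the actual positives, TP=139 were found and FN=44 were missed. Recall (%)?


Recall = TP/(TP+FN)
= 139/(139+44)
= 139/183 = 75.96%

75.96%


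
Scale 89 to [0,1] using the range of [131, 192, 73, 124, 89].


min=73, max=192
(89-73)/(192-73) = 16/119 = 0.1345

0.1345


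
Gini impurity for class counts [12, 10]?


Probabilities: [12/22, 10/22] ≈ [0.5455, 0.4545]
Σpᵢ² = (144 + 100)/22² = 244/484
Gini = 1 - Σpᵢ² = 1 - 244/484 = 0.4959

0.4959


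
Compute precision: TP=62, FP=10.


Precision = TP/(TP+FP)
= 62/(62+10)
= 62/72 = 86.11%

86.11%


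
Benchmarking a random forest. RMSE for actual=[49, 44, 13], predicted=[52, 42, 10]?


MSE = 22/3 = 7.3333
RMSE = √(22/3) = 2.708

2.708


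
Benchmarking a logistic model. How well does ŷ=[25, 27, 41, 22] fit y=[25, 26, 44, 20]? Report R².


ȳ = 28.75
SS_res = Σ(y-ŷ)² = 14
SS_tot = Σ(y-ȳ)² = 330.75
R² = 1 - SS_res/SS_tot = 1 - 0.0423 = 0.9577

0.9577


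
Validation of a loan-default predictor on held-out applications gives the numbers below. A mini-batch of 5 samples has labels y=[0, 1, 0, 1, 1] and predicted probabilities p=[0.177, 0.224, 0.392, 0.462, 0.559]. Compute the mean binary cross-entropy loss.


L[0] = -ln(1-0.177) = -ln(0.823) = 0.1948
L[1] = -ln(0.224) = 1.4961
L[2] = -ln(1-0.392) = -ln(0.608) = 0.4976
L[3] = -ln(0.462) = 0.7722
L[4] = -ln(0.559) = 0.5816
mean = (0.1948 + 1.4961 + 0.4976 + 0.7722 + 0.5816)/5 = 0.7085

0.7085


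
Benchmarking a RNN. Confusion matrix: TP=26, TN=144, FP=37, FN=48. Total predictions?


Total = TP + TN + FP + FN
= 26 + 144 + 37 + 48
= 255
(Predicted positive: 63, predicted negative: 192)

255


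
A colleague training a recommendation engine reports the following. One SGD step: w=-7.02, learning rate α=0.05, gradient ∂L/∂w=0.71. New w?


w_new = w - α·∇
= -7.02 - 0.05·0.71
= -7.02 - 0.0355
= -7.0555

-7.0555


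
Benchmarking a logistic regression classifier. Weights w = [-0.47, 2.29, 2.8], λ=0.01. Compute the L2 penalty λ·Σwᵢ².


‖w‖₂² = (-0.47)² + (2.29)² + (2.8)²
     = 0.2209 + 5.2441 + 7.84
     = 13.305
λ·‖w‖₂² = 0.01·13.305 = 0.13305

0.13305


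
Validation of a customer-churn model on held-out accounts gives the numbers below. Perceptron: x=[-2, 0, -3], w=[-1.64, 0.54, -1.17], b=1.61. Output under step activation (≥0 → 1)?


z = (-2)·(-1.64) + (0)·(0.54) + (-3)·(-1.17) + 1.61
  = 8.4
step(z) = 1 (z≥0)

1


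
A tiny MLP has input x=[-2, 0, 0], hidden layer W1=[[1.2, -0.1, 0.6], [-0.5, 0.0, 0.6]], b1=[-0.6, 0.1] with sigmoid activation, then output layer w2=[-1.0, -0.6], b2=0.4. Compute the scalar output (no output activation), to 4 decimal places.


z1[0] = (1.2)·(-2) + (-0.1)·(0) + (0.6)·(0) - 0.6 = -3.0
z1[1] = (-0.5)·(-2) + (0.0)·(0) + (0.6)·(0) + 0.1 = 1.1
h = sigmoid(z1) = [0.0474, 0.7503]
output = (-1.0)·(0.0474) + (-0.6)·(0.7503) + 0.4 = -0.0976

-0.0976


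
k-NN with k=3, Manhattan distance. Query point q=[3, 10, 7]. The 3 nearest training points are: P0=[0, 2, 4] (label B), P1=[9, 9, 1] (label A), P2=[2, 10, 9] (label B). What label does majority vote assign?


d(q,P0) = 14  (label B)
d(q,P1) = 13  (label A)
d(q,P2) = 3  (label B)
Votes: A=1, B=2
Majority → B

B


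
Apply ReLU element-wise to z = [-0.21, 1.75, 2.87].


ReLU(-0.21) = max(0, -0.21) = 0.0
ReLU(1.75) = max(0, 1.75) = 1.75
ReLU(2.87) = max(0, 2.87) = 2.87
result = [0.0, 1.75, 2.87]

[0.0, 1.75, 2.87]


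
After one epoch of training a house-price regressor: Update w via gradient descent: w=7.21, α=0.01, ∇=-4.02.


w_new = w - α·∇
= 7.21 - 0.01·-4.02
= 7.21 + 0.0402
= 7.2502

7.2502


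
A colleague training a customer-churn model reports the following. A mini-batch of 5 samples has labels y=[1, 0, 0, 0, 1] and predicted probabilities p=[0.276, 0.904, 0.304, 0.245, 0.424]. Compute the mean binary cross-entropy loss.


L[0] = -ln(0.276) = 1.2874
L[1] = -ln(1-0.904) = -ln(0.096) = 2.3434
L[2] = -ln(1-0.304) = -ln(0.696) = 0.3624
L[3] = -ln(1-0.245) = -ln(0.755) = 0.281
L[4] = -ln(0.424) = 0.858
mean = (1.2874 + 2.3434 + 0.3624 + 0.281 + 0.858)/5 = 1.0264

1.0264


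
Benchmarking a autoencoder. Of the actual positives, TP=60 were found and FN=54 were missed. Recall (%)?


Recall = TP/(TP+FN)
= 60/(60+54)
= 60/114 = 52.63%

52.63%


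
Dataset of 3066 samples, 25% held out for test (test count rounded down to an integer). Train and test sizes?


Test = ⌊3066·25/100⌋ = 766
Train = 3066 - 766 = 2300

Train: 2300, Test: 766


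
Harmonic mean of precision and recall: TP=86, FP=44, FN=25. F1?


Precision = 86/130 = 0.6615
Recall = 86/111 = 0.7748
F1 = 2·P·R/(P+R) = 2·TP/(2·TP+FP+FN) = 172/(172+44+25) = 172/241 = 0.7137

0.7137


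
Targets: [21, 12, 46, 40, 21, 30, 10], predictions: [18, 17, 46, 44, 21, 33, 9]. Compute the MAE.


Absolute errors: |21-18|=3, |12-17|=5, |46-46|=0, |40-44|=4, |21-21|=0, |30-33|=3, |10-9|=1
Sum = 16
MAE = 16/7 = 16/7

16/7


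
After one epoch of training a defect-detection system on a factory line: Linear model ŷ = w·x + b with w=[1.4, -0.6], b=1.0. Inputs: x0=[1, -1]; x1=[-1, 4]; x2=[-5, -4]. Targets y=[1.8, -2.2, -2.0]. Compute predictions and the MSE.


ŷ0 = (1.4)·(1) + (-0.6)·(-1) + 1.0 = 3.0
ŷ1 = (1.4)·(-1) + (-0.6)·(4) + 1.0 = -2.8
ŷ2 = (1.4)·(-5) + (-0.6)·(-4) + 1.0 = -3.6
errors² = [1.44, 0.36, 2.56]
MSE = 4.3600/3 = 1.4533

1.4533


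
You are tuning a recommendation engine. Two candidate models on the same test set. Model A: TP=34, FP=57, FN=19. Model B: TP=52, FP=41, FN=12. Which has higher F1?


Model A: P=34/91=0.3736, R=34/53=0.6415, F1=2PR/(P+R)=2TP/(2TP+FP+FN)=68/144=0.4722
Model B: P=52/93=0.5591, R=52/64=0.8125, F1=2PR/(P+R)=2TP/(2TP+FP+FN)=104/157=0.6624
0.4722 < 0.6624 → Model B

Model B


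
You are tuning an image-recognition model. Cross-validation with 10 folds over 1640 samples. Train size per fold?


Fold size = 1640/10 = 164
Training per fold = 1640 - 164 = 1476

1476


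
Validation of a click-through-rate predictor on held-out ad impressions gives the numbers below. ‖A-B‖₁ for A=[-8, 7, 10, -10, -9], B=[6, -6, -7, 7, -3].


d = |-8-6| + |7+ 6| + |10+ 7| + |-10-7| + |-9+ 3|
  = 14 + 13 + 17 + 17 + 6
  = 67

67


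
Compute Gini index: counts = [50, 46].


Probabilities: [50/96, 46/96] ≈ [0.5208, 0.4792]
Σpᵢ² = (2500 + 2116)/96² = 4616/9216
Gini = 1 - Σpᵢ² = 1 - 4616/9216 = 0.4991

0.4991


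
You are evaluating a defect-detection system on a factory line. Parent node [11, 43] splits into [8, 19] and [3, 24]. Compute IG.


Parent = [11, 43], H_parent = 0.7293
H_left = 0.8767 (n=27), H_right = 0.5033 (n=27)
H_children = (27/54)·0.8767 + (27/54)·0.5033 = 0.69
IG = 0.7293 - 0.69 = 0.0393

0.0393


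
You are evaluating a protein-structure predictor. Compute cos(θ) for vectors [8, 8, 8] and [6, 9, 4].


A·B = 8·6 + 8·9 + 8·4 = 152
‖A‖ = √192 = 13.8564, ‖B‖ = √133 = 11.5326
cos = 152/(√192·√133) = 152/√25536 = 0.9512

0.9512


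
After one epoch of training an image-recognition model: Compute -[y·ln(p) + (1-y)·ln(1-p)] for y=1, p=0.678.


BCE = -[y·ln(p) + (1-y)·ln(1-p)]
= -1·ln(0.678) - 0
= -ln(0.678) = 0.3886

0.3886


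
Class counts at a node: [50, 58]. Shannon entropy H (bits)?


Probabilities: [50/108, 58/108] ≈ [0.463, 0.537]
H = -((50/108)·log₂(50/108) + (58/108)·log₂(58/108))
  = 0.996 bits

0.996 bits


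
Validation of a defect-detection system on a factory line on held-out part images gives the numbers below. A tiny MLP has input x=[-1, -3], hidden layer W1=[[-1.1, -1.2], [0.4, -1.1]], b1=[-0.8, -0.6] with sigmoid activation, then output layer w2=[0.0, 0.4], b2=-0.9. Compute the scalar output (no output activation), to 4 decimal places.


z1[0] = (-1.1)·(-1) + (-1.2)·(-3) - 0.8 = 3.9
z1[1] = (0.4)·(-1) + (-1.1)·(-3) - 0.6 = 2.3
h = sigmoid(z1) = [0.9802, 0.9089]
output = (0.0)·(0.9802) + (0.4)·(0.9089) - 0.9 = -0.5364

-0.5364


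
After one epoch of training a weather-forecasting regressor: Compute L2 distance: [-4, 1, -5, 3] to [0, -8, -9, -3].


d = √((-4-0)² + (1+ 8)² + (-5+ 9)² + (3+ 3)²)
  = √(16 + 81 + 16 + 36)
  = √149 = 12.2066

12.2066


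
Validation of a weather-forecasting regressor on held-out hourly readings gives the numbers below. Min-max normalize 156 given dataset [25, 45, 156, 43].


min=25, max=156
(156-25)/(156-25) = 131/131 = 1.0

1.0


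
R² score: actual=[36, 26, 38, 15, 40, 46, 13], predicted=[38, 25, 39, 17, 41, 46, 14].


ȳ = 30.5714
SS_res = Σ(y-ŷ)² = 12
SS_tot = Σ(y-ȳ)² = 983.71
R² = 1 - SS_res/SS_tot = 1 - 0.0122 = 0.9878

0.9878


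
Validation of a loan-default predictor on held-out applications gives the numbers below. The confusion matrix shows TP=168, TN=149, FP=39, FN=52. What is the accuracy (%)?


Accuracy = (TP+TN)/(TP+TN+FP+FN)
= (168+149)/(408)
= 317/408 = 77.7%

77.7%


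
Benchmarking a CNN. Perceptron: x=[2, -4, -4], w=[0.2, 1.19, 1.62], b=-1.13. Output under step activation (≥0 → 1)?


z = (2)·(0.2) + (-4)·(1.19) + (-4)·(1.62) - 1.13
  = -11.97
step(z) = 0 (z<0)

0


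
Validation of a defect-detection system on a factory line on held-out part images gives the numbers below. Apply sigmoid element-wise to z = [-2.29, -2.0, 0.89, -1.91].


σ(-2.29) = 1/(1+e^2.29) = 0.092
σ(-2.0) = 1/(1+e^2.0) = 0.1192
σ(0.89) = 1/(1+e^-0.89) = 0.7089
σ(-1.91) = 1/(1+e^1.91) = 0.129
result = [0.092, 0.1192, 0.7089, 0.129]

[0.092, 0.1192, 0.7089, 0.129]


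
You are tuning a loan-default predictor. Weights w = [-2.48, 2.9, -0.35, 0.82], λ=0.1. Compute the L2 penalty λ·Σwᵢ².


‖w‖₂² = (-2.48)² + (2.9)² + (-0.35)² + (0.82)²
     = 6.1504 + 8.41 + 0.1225 + 0.6724
     = 15.3553
λ·‖w‖₂² = 0.1·15.3553 = 1.53553

1.53553


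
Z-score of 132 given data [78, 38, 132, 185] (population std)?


μ = 108.25, σ = 55.4634
z = (132 - 108.25)/55.4634 = 0.4282

0.4282


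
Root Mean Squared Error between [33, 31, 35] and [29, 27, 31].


MSE = 48/3 = 16
RMSE = √(48/3) = 4.0

4.0


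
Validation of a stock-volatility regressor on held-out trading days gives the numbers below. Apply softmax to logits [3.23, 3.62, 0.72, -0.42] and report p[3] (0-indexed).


Exponentials: e^3.23=25.2797, e^3.62=37.3376, e^0.72=2.0544, e^-0.42=0.657
Sum = 65.3287
Softmax = [0.387, 0.5715, 0.0314, 0.0101]
p[3] = 0.657/65.3287 = 0.0101

0.0101


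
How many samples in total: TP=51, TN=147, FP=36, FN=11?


Total = TP + TN + FP + FN
= 51 + 147 + 36 + 11
= 245
(Predicted positive: 87, predicted negative: 158)

245


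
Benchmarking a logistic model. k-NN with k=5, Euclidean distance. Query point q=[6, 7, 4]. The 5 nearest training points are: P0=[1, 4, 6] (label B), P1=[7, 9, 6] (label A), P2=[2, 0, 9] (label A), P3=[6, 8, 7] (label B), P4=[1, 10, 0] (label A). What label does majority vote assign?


d(q,P0) = 6.1644  (label B)
d(q,P1) = 3.0  (label A)
d(q,P2) = 9.4868  (label A)
d(q,P3) = 3.1623  (label B)
d(q,P4) = 7.0711  (label A)
Votes: A=3, B=2
Majority → A

A


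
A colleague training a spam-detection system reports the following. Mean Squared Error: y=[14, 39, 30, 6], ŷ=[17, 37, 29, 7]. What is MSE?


Squared errors: (14-17)²=9, (39-37)²=4, (30-29)²=1, (6-7)²=1
Sum = 15
MSE = 15/4 = 15/4

15/4


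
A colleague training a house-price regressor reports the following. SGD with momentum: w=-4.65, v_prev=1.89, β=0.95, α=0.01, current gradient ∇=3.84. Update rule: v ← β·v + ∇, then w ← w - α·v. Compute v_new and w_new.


v_new = 0.95·1.89 + 3.84 = 1.7955 + 3.84 = 5.6355
w_new = -4.65 - 0.01·5.6355 = -4.65 - 0.056355 = -4.706355

v_new=5.6355, w_new=-4.706355


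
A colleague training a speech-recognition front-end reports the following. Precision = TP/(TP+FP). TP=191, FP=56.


Precision = TP/(TP+FP)
= 191/(191+56)
= 191/247 = 77.33%

77.33%


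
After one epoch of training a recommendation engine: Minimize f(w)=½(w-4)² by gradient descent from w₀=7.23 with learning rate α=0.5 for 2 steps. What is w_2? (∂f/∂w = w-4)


step 1: grad = 7.23-4 = 3.23; w = 7.23 - 0.5·(3.23) = 5.615
step 2: grad = 5.615-4 = 1.615; w = 5.615 - 0.5·(1.615) = 4.8075

4.8075


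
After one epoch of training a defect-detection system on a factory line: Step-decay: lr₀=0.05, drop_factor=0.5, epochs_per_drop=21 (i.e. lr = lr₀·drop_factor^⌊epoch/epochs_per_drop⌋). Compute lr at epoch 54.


n_drops = ⌊54/21⌋ = 2
lr = 0.05·0.5^2 = 0.05·0.25 = 0.0125

0.0125


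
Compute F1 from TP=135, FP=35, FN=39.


Precision = 135/170 = 0.7941
Recall = 135/174 = 0.7759
F1 = 2·P·R/(P+R) = 2·TP/(2·TP+FP+FN) = 270/(270+35+39) = 270/344 = 0.7849

0.7849


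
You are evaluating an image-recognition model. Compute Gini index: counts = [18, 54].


Probabilities: [18/72, 54/72] ≈ [0.25, 0.75]
Σpᵢ² = (324 + 2916)/72² = 3240/5184
Gini = 1 - Σpᵢ² = 1 - 3240/5184 = 0.375

0.375


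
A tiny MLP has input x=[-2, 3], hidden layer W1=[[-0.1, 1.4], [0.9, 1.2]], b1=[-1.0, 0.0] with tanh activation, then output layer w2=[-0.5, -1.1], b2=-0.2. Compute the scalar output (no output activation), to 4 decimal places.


z1[0] = (-0.1)·(-2) + (1.4)·(3) - 1.0 = 3.4
z1[1] = (0.9)·(-2) + (1.2)·(3) + 0.0 = 1.8
h = tanh(z1) = [0.9978, 0.9468]
output = (-0.5)·(0.9978) + (-1.1)·(0.9468) - 0.2 = -1.7404

-1.7404


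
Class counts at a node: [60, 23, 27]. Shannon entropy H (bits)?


Probabilities: [60/110, 23/110, 27/110] ≈ [0.5455, 0.2091, 0.2455]
H = -((60/110)·log₂(60/110) + (23/110)·log₂(23/110) + (27/110)·log₂(27/110))
  = 1.4465 bits

1.4465 bits


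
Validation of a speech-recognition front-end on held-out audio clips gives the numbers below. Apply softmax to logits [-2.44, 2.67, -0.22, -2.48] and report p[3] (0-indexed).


Exponentials: e^-2.44=0.0872, e^2.67=14.44, e^-0.22=0.8025, e^-2.48=0.0837
Sum = 15.4134
Softmax = [0.0057, 0.9368, 0.0521, 0.0054]
p[3] = 0.0837/15.4134 = 0.0054

0.0054


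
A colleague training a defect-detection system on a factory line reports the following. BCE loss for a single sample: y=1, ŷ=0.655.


BCE = -[y·ln(p) + (1-y)·ln(1-p)]
= -1·ln(0.655) - 0
= -ln(0.655) = 0.4231

0.4231


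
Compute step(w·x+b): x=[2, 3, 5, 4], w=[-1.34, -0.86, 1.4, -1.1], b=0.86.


z = (2)·(-1.34) + (3)·(-0.86) + (5)·(1.4) + (4)·(-1.1) + 0.86
  = -1.8
step(z) = 0 (z<0)

0


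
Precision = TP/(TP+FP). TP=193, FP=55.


Precision = TP/(TP+FP)
= 193/(193+55)
= 193/248 = 77.82%

77.82%


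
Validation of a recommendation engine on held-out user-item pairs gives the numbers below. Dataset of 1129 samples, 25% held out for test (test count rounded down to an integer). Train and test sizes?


Test = ⌊1129·25/100⌋ = 282
Train = 1129 - 282 = 847

Train: 847, Test: 282


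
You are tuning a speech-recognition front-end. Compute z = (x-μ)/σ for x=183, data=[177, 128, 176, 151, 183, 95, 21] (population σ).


μ = 133, σ = 54.2771
z = (183 - 133)/54.2771 = 0.9212

0.9212


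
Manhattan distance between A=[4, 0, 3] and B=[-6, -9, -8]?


d = |4+ 6| + |0+ 9| + |3+ 8|
  = 10 + 9 + 11
  = 30

30


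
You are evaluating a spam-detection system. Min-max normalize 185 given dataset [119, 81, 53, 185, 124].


min=53, max=185
(185-53)/(185-53) = 132/132 = 1.0

1.0


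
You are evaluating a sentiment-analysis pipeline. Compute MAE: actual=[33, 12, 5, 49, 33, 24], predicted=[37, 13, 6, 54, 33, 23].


Absolute errors: |33-37|=4, |12-13|=1, |5-6|=1, |49-54|=5, |33-33|=0, |24-23|=1
Sum = 12
MAE = 12/6 = 2

2


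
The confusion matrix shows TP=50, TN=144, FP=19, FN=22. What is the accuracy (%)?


Accuracy = (TP+TN)/(TP+TN+FP+FN)
= (50+144)/(235)
= 194/235 = 82.55%

82.55%


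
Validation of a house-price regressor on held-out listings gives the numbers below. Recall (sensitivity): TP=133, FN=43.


Recall = TP/(TP+FN)
= 133/(133+43)
= 133/176 = 75.57%

75.57%


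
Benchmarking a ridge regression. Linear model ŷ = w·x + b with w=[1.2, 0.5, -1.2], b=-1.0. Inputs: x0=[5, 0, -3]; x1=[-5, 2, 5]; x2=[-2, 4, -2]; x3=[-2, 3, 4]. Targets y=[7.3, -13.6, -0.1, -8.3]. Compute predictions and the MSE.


ŷ0 = (1.2)·(5) + (0.5)·(0) + (-1.2)·(-3) - 1.0 = 8.6
ŷ1 = (1.2)·(-5) + (0.5)·(2) + (-1.2)·(5) - 1.0 = -12.0
ŷ2 = (1.2)·(-2) + (0.5)·(4) + (-1.2)·(-2) - 1.0 = 1.0
ŷ3 = (1.2)·(-2) + (0.5)·(3) + (-1.2)·(4) - 1.0 = -6.7
errors² = [1.69, 2.56, 1.21, 2.56]
MSE = 8.0200/4 = 2.005

2.005


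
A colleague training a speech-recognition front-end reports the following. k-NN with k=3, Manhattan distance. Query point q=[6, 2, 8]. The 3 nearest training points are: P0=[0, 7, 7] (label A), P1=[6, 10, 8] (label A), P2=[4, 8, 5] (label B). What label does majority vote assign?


d(q,P0) = 12  (label A)
d(q,P1) = 8  (label A)
d(q,P2) = 11  (label B)
Votes: A=2, B=1
Majority → A

A


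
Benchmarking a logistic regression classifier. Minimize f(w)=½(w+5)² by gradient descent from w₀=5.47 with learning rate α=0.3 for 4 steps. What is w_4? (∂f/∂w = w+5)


step 1: grad = 5.47+5 = 10.47; w = 5.47 - 0.3·(10.47) = 2.329
step 2: grad = 2.329+5 = 7.329; w = 2.329 - 0.3·(7.329) = 0.1303
step 3: grad = 0.1303+5 = 5.1303; w = 0.1303 - 0.3·(5.1303) = -1.40879
step 4: grad = -1.40879+5 = 3.59121; w = -1.40879 - 0.3·(3.59121) = -2.486153

-2.486153


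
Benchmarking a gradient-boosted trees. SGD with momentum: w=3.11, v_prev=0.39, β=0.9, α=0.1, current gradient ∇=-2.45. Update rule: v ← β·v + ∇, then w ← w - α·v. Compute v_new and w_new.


v_new = 0.9·0.39 - 2.45 = 0.351 - 2.45 = -2.099
w_new = 3.11 - 0.1·-2.099 = 3.11 + 0.2099 = 3.3199

v_new=-2.099, w_new=3.3199


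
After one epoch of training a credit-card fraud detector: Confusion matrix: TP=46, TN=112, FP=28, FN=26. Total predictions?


Total = TP + TN + FP + FN
= 46 + 112 + 28 + 26
= 212
(Predicted positive: 74, predicted negative: 138)

212


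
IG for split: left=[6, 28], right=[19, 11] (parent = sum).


Parent = [25, 39], H_parent = 0.9652
H_left = 0.6723 (n=34), H_right = 0.9481 (n=30)
H_children = (34/64)·0.6723 + (30/64)·0.9481 = 0.8016
IG = 0.9652 - 0.8016 = 0.1636

0.1636


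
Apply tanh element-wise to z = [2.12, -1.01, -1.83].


tanh(2.12) = 0.9716
tanh(-1.01) = -0.7658
tanh(-1.83) = -0.9498
result = [0.9716, -0.7658, -0.9498]

[0.9716, -0.7658, -0.9498]


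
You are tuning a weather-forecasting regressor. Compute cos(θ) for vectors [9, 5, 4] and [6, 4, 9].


A·B = 9·6 + 5·4 + 4·9 = 110
‖A‖ = √122 = 11.0454, ‖B‖ = √133 = 11.5326
cos = 110/(√122·√133) = 110/√16226 = 0.8635

0.8635


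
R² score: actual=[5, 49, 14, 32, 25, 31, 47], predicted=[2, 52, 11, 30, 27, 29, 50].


ȳ = 29
SS_res = Σ(y-ŷ)² = 48
SS_tot = Σ(y-ȳ)² = 1554
R² = 1 - SS_res/SS_tot = 1 - 0.0309 = 0.9691

0.9691


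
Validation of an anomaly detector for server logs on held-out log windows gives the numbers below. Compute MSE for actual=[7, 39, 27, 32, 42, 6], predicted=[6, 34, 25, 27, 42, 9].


Squared errors: (7-6)²=1, (39-34)²=25, (27-25)²=4, (32-27)²=25, (42-42)²=0, (6-9)²=9
Sum = 64
MSE = 64/6 = 32/3

32/3


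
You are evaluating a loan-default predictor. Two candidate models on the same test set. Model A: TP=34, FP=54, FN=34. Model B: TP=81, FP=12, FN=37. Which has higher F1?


Model A: P=34/88=0.3864, R=34/68=0.5, F1=2PR/(P+R)=2TP/(2TP+FP+FN)=68/156=0.4359
Model B: P=81/93=0.871, R=81/118=0.6864, F1=2PR/(P+R)=2TP/(2TP+FP+FN)=162/211=0.7678
0.4359 < 0.7678 → Model B

Model B


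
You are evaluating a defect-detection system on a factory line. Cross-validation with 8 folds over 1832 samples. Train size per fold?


Fold size = 1832/8 = 229
Training per fold = 1832 - 229 = 1603

1603


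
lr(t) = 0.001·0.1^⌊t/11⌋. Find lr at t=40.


n_drops = ⌊40/11⌋ = 3
lr = 0.001·0.1^3 = 0.001·0.001 = 0.000001

0.000001


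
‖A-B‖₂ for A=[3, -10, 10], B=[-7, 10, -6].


d = √((3+ 7)² + (-10-10)² + (10+ 6)²)
  = √(100 + 400 + 256)
  = √756 = 27.4955

27.4955


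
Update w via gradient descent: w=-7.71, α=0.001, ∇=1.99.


w_new = w - α·∇
= -7.71 - 0.001·1.99
= -7.71 - 0.00199
= -7.71199

-7.71199


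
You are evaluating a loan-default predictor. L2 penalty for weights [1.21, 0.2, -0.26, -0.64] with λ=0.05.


‖w‖₂² = (1.21)² + (0.2)² + (-0.26)² + (-0.64)²
     = 1.4641 + 0.04 + 0.0676 + 0.4096
     = 1.9813
λ·‖w‖₂² = 0.05·1.9813 = 0.099065

0.099065


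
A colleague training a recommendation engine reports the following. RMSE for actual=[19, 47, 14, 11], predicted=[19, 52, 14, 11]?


MSE = 25/4 = 6.25
RMSE = √(25/4) = 2.5

2.5


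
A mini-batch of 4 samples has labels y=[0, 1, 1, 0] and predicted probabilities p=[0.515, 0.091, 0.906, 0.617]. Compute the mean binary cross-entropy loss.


L[0] = -ln(1-0.515) = -ln(0.485) = 0.7236
L[1] = -ln(0.091) = 2.3969
L[2] = -ln(0.906) = 0.0987
L[3] = -ln(1-0.617) = -ln(0.383) = 0.9597
mean = (0.7236 + 2.3969 + 0.0987 + 0.9597)/4 = 1.0447

1.0447


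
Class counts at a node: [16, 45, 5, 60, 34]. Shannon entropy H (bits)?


Probabilities: [16/160, 45/160, 5/160, 60/160, 34/160] ≈ [0.1, 0.2812, 0.0312, 0.375, 0.2125]
H = -((16/160)·log₂(16/160) + (45/160)·log₂(45/160) + (5/160)·log₂(5/160) + (60/160)·log₂(60/160) + (34/160)·log₂(34/160))
  = 2.0086 bits

2.0086 bits


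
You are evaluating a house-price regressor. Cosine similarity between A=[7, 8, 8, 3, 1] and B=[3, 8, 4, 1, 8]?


A·B = 7·3 + 8·8 + 8·4 + 3·1 + 1·8 = 128
‖A‖ = √187 = 13.6748, ‖B‖ = √154 = 12.4097
cos = 128/(√187·√154) = 128/√28798 = 0.7543

0.7543


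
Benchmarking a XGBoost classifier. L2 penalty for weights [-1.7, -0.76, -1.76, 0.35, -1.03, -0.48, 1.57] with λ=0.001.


‖w‖₂² = (-1.7)² + (-0.76)² + (-1.76)² + (0.35)² + (-1.03)² + (-0.48)² + (1.57)²
     = 2.89 + 0.5776 + 3.0976 + 0.1225 + 1.0609 + 0.2304 + 2.4649
     = 10.4439
λ·‖w‖₂² = 0.001·10.4439 = 0.010444

0.010444


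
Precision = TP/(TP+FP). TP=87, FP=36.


Precision = TP/(TP+FP)
= 87/(87+36)
= 87/123 = 70.73%

70.73%


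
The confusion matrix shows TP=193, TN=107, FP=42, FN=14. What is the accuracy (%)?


Accuracy = (TP+TN)/(TP+TN+FP+FN)
= (193+107)/(356)
= 300/356 = 84.27%

84.27%


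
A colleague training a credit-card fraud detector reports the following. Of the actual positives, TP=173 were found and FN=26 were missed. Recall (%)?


Recall = TP/(TP+FN)
= 173/(173+26)
= 173/199 = 86.93%

86.93%


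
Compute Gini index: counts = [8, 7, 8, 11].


Probabilities: [8/34, 7/34, 8/34, 11/34] ≈ [0.2353, 0.2059, 0.2353, 0.3235]
Σpᵢ² = (64 + 49 + 64 + 121)/34² = 298/1156
Gini = 1 - Σpᵢ² = 1 - 298/1156 = 0.7422

0.7422


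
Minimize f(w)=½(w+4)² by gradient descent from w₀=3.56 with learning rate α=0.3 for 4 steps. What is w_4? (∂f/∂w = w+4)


step 1: grad = 3.56+4 = 7.56; w = 3.56 - 0.3·(7.56) = 1.292
step 2: grad = 1.292+4 = 5.292; w = 1.292 - 0.3·(5.292) = -0.2956
step 3: grad = -0.2956+4 = 3.7044; w = -0.2956 - 0.3·(3.7044) = -1.40692
step 4: grad = -1.40692+4 = 2.59308; w = -1.40692 - 0.3·(2.59308) = -2.184844

-2.184844


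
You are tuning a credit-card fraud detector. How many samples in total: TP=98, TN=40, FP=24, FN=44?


Total = TP + TN + FP + FN
= 98 + 40 + 24 + 44
= 206
(Predicted positive: 122, predicted negative: 84)

206


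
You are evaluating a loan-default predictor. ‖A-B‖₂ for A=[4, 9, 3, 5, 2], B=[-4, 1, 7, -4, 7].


d = √((4+ 4)² + (9-1)² + (3-7)² + (5+ 4)² + (2-7)²)
  = √(64 + 64 + 16 + 81 + 25)
  = √250 = 15.8114

15.8114


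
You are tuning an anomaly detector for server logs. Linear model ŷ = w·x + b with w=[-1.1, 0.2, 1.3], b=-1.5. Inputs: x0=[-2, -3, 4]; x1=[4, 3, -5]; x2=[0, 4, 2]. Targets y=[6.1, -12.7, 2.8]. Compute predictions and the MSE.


ŷ0 = (-1.1)·(-2) + (0.2)·(-3) + (1.3)·(4) - 1.5 = 5.3
ŷ1 = (-1.1)·(4) + (0.2)·(3) + (1.3)·(-5) - 1.5 = -11.8
ŷ2 = (-1.1)·(0) + (0.2)·(4) + (1.3)·(2) - 1.5 = 1.9
errors² = [0.64, 0.81, 0.81]
MSE = 2.2600/3 = 0.7533

0.7533


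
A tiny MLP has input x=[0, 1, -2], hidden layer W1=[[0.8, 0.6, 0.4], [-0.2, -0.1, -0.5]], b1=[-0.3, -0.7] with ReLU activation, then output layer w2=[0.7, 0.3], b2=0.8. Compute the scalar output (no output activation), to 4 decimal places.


z1[0] = (0.8)·(0) + (0.6)·(1) + (0.4)·(-2) - 0.3 = -0.5
z1[1] = (-0.2)·(0) + (-0.1)·(1) + (-0.5)·(-2) - 0.7 = 0.2
h = ReLU(z1) = [0.0, 0.2]
output = (0.7)·(0.0) + (0.3)·(0.2) + 0.8 = 0.86

0.86


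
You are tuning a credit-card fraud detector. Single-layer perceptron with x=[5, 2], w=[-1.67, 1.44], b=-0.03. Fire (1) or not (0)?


z = (5)·(-1.67) + (2)·(1.44) - 0.03
  = -5.5
step(z) = 0 (z<0)

0


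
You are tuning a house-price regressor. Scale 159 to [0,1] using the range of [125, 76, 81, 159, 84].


min=76, max=159
(159-76)/(159-76) = 83/83 = 1.0

1.0


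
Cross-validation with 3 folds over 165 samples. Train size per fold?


Fold size = 165/3 = 55
Training per fold = 165 - 55 = 110

110


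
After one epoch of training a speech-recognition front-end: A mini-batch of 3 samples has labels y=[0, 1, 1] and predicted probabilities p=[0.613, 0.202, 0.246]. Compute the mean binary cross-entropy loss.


L[0] = -ln(1-0.613) = -ln(0.387) = 0.9493
L[1] = -ln(0.202) = 1.5995
L[2] = -ln(0.246) = 1.4024
mean = (0.9493 + 1.5995 + 1.4024)/3 = 1.3171

1.3171


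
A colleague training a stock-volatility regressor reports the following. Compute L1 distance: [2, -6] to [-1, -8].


d = |2+ 1| + |-6+ 8|
  = 3 + 2
  = 5

5


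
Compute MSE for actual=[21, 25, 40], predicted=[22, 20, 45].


Squared errors: (21-22)²=1, (25-20)²=25, (40-45)²=25
Sum = 51
MSE = 51/3 = 17

17


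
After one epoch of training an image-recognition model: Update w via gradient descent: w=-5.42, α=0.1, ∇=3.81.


w_new = w - α·∇
= -5.42 - 0.1·3.81
= -5.42 - 0.381
= -5.801

-5.801


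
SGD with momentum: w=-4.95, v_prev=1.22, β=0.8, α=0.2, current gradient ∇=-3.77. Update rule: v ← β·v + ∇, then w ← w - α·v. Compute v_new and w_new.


v_new = 0.8·1.22 - 3.77 = 0.976 - 3.77 = -2.794
w_new = -4.95 - 0.2·-2.794 = -4.95 + 0.5588 = -4.3912

v_new=-2.794, w_new=-4.3912


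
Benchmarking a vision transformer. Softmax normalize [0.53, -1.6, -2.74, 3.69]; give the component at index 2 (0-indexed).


Exponentials: e^0.53=1.6989, e^-1.6=0.2019, e^-2.74=0.0646, e^3.69=40.0448
Sum = 42.0102
Softmax = [0.0404, 0.0048, 0.0015, 0.9532]
p[2] = 0.0646/42.0102 = 0.0015

0.0015


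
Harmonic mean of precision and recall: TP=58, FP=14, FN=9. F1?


Precision = 58/72 = 0.8056
Recall = 58/67 = 0.8657
F1 = 2·P·R/(P+R) = 2·TP/(2·TP+FP+FN) = 116/(116+14+9) = 116/139 = 0.8345

0.8345


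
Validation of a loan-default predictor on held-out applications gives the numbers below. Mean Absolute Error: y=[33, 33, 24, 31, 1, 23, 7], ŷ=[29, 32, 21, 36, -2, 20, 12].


Absolute errors: |33-29|=4, |33-32|=1, |24-21|=3, |31-36|=5, |1+ 2|=3, |23-20|=3, |7-12|=5
Sum = 24
MAE = 24/7 = 24/7

24/7


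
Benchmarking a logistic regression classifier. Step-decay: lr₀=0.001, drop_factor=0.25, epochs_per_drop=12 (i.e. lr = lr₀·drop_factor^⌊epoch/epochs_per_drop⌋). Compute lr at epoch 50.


n_drops = ⌊50/12⌋ = 4
lr = 0.001·0.25^4 = 0.001·0.00390625 = 0.00000390625

0.00000390625


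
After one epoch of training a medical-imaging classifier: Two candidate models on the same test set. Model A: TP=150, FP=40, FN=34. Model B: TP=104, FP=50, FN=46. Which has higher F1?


Model A: P=150/190=0.7895, R=150/184=0.8152, F1=2PR/(P+R)=2TP/(2TP+FP+FN)=300/374=0.8021
Model B: P=104/154=0.6753, R=104/150=0.6933, F1=2PR/(P+R)=2TP/(2TP+FP+FN)=208/304=0.6842
0.8021 > 0.6842 → Model A

Model A


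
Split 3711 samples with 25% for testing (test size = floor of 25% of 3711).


Test = ⌊3711·25/100⌋ = 927
Train = 3711 - 927 = 2784

Train: 2784, Test: 927


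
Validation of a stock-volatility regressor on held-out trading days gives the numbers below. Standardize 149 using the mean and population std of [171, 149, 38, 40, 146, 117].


μ = 110.1667, σ = 52.7112
z = (149 - 110.1667)/52.7112 = 0.7367

0.7367


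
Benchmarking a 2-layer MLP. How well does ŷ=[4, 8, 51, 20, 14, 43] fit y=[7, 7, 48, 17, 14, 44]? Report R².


ȳ = 22.8333
SS_res = Σ(y-ŷ)² = 29
SS_tot = Σ(y-ȳ)² = 1694.83
R² = 1 - SS_res/SS_tot = 1 - 0.0171 = 0.9829

0.9829


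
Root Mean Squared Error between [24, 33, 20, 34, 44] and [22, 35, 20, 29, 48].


MSE = 49/5 = 9.8
RMSE = √(49/5) = 3.1305

3.1305


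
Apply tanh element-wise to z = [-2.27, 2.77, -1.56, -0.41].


tanh(-2.27) = -0.9789
tanh(2.77) = 0.9922
tanh(-1.56) = -0.9154
tanh(-0.41) = -0.3885
result = [-0.9789, 0.9922, -0.9154, -0.3885]

[-0.9789, 0.9922, -0.9154, -0.3885]


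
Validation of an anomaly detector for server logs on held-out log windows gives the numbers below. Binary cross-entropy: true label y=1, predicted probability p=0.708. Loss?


BCE = -[y·ln(p) + (1-y)·ln(1-p)]
= -1·ln(0.708) - 0
= -ln(0.708) = 0.3453

0.3453


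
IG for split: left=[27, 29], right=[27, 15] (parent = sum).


Parent = [54, 44], H_parent = 0.9925
H_left = 0.9991 (n=56), H_right = 0.9403 (n=42)
H_children = (56/98)·0.9991 + (42/98)·0.9403 = 0.9739
IG = 0.9925 - 0.9739 = 0.0186

0.0186


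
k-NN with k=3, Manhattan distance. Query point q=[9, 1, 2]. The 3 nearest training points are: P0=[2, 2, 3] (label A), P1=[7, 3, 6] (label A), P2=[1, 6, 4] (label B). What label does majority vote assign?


d(q,P0) = 9  (label A)
d(q,P1) = 8  (label A)
d(q,P2) = 15  (label B)
Votes: A=2, B=1
Majority → A

A


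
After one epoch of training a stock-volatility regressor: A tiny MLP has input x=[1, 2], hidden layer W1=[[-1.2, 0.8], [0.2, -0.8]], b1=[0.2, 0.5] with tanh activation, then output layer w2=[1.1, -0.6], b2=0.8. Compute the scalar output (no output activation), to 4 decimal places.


z1[0] = (-1.2)·(1) + (0.8)·(2) + 0.2 = 0.6
z1[1] = (0.2)·(1) + (-0.8)·(2) + 0.5 = -0.9
h = tanh(z1) = [0.537, -0.7163]
output = (1.1)·(0.537) + (-0.6)·(-0.7163) + 0.8 = 1.8205

1.8205


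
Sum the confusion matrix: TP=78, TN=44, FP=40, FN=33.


Total = TP + TN + FP + FN
= 78 + 44 + 40 + 33
= 195
(Predicted positive: 118, predicted negative: 77)

195


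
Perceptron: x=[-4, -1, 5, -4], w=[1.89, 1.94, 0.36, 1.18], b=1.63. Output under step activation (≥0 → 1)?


z = (-4)·(1.89) + (-1)·(1.94) + (5)·(0.36) + (-4)·(1.18) + 1.63
  = -10.79
step(z) = 0 (z<0)

0


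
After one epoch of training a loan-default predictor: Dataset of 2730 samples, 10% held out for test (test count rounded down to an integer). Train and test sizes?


Test = ⌊2730·10/100⌋ = 273
Train = 2730 - 273 = 2457

Train: 2457, Test: 273


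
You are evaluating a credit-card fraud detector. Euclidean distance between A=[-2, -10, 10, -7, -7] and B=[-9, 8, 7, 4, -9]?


d = √((-2+ 9)² + (-10-8)² + (10-7)² + (-7-4)² + (-7+ 9)²)
  = √(49 + 324 + 9 + 121 + 4)
  = √507 = 22.5167

22.5167


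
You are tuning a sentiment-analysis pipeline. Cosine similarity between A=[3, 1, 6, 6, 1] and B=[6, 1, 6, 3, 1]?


A·B = 3·6 + 1·1 + 6·6 + 6·3 + 1·1 = 74
‖A‖ = √83 = 9.1104, ‖B‖ = √83 = 9.1104
cos = 74/(√83·√83) = 74/√6889 = 0.8916

0.8916


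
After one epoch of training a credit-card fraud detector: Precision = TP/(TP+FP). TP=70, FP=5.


Precision = TP/(TP+FP)
= 70/(70+5)
= 70/75 = 93.33%

93.33%


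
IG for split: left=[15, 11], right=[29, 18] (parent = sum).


Parent = [44, 29], H_parent = 0.9693
H_left = 0.9829 (n=26), H_right = 0.9601 (n=47)
H_children = (26/73)·0.9829 + (47/73)·0.9601 = 0.9682
IG = 0.9693 - 0.9682 = 0.0011

0.0011


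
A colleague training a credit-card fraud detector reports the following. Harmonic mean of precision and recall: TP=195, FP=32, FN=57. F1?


Precision = 195/227 = 0.859
Recall = 195/252 = 0.7738
F1 = 2·P·R/(P+R) = 2·TP/(2·TP+FP+FN) = 390/(390+32+57) = 390/479 = 0.8142

0.8142


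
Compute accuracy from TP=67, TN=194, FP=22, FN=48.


Accuracy = (TP+TN)/(TP+TN+FP+FN)
= (67+194)/(331)
= 261/331 = 78.85%

78.85%


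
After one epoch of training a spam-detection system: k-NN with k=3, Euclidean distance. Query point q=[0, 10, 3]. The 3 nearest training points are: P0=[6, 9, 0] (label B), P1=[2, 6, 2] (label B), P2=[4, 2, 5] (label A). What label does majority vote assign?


d(q,P0) = 6.7823  (label B)
d(q,P1) = 4.5826  (label B)
d(q,P2) = 9.1652  (label A)
Votes: A=1, B=2
Majority → B

B


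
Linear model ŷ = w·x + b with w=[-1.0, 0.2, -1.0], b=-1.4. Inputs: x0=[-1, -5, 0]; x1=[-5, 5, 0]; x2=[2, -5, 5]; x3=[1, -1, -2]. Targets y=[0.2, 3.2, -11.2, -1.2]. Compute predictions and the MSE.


ŷ0 = (-1.0)·(-1) + (0.2)·(-5) + (-1.0)·(0) - 1.4 = -1.4
ŷ1 = (-1.0)·(-5) + (0.2)·(5) + (-1.0)·(0) - 1.4 = 4.6
ŷ2 = (-1.0)·(2) + (0.2)·(-5) + (-1.0)·(5) - 1.4 = -9.4
ŷ3 = (-1.0)·(1) + (0.2)·(-1) + (-1.0)·(-2) - 1.4 = -0.6
errors² = [2.56, 1.96, 3.24, 0.36]
MSE = 8.1200/4 = 2.03

2.03


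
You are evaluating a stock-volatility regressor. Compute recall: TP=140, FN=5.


Recall = TP/(TP+FN)
= 140/(140+5)
= 140/145 = 96.55%

96.55%


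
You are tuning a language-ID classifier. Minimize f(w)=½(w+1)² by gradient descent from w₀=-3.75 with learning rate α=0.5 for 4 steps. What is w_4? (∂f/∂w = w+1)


step 1: grad = -3.75+1 = -2.75; w = -3.75 - 0.5·(-2.75) = -2.375
step 2: grad = -2.375+1 = -1.375; w = -2.375 - 0.5·(-1.375) = -1.6875
step 3: grad = -1.6875+1 = -0.6875; w = -1.6875 - 0.5·(-0.6875) = -1.34375
step 4: grad = -1.34375+1 = -0.34375; w = -1.34375 - 0.5·(-0.34375) = -1.171875

-1.171875


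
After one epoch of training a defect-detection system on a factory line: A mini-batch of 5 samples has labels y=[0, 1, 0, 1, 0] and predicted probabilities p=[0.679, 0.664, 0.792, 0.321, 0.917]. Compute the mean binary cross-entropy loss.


L[0] = -ln(1-0.679) = -ln(0.321) = 1.1363
L[1] = -ln(0.664) = 0.4095
L[2] = -ln(1-0.792) = -ln(0.208) = 1.5702
L[3] = -ln(0.321) = 1.1363
L[4] = -ln(1-0.917) = -ln(0.083) = 2.4889
mean = (1.1363 + 0.4095 + 1.5702 + 1.1363 + 2.4889)/5 = 1.3482

1.3482


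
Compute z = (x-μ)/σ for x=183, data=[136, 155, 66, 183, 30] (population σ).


μ = 114, σ = 57.0719
z = (183 - 114)/57.0719 = 1.209

1.209


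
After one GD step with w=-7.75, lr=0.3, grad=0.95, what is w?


w_new = w - α·∇
= -7.75 - 0.3·0.95
= -7.75 - 0.285
= -8.035

-8.035


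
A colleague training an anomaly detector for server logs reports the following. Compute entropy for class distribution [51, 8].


Probabilities: [51/59, 8/59] ≈ [0.8644, 0.1356]
H = -((51/59)·log₂(51/59) + (8/59)·log₂(8/59))
  = 0.5726 bits

0.5726 bits


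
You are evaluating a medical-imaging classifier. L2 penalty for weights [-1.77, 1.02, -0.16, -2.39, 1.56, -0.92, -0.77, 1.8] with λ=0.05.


‖w‖₂² = (-1.77)² + (1.02)² + (-0.16)² + (-2.39)² + (1.56)² + (-0.92)² + (-0.77)² + (1.8)²
     = 3.1329 + 1.0404 + 0.0256 + 5.7121 + 2.4336 + 0.8464 + 0.5929 + 3.24
     = 17.0239
λ·‖w‖₂² = 0.05·17.0239 = 0.851195

0.851195


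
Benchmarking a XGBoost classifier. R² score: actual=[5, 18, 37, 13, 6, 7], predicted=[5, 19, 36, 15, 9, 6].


ȳ = 14.3333
SS_res = Σ(y-ŷ)² = 16
SS_tot = Σ(y-ȳ)² = 739.33
R² = 1 - SS_res/SS_tot = 1 - 0.0216 = 0.9784

0.9784


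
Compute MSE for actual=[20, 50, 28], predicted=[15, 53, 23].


Squared errors: (20-15)²=25, (50-53)²=9, (28-23)²=25
Sum = 59
MSE = 59/3 = 59/3

59/3


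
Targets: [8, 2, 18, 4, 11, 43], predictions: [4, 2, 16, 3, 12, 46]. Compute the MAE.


Absolute errors: |8-4|=4, |2-2|=0, |18-16|=2, |4-3|=1, |11-12|=1, |43-46|=3
Sum = 11
MAE = 11/6 = 11/6

11/6


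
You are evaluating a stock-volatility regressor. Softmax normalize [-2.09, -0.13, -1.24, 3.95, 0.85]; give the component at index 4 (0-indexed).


Exponentials: e^-2.09=0.1237, e^-0.13=0.8781, e^-1.24=0.2894, e^3.95=51.9354, e^0.85=2.3396
Sum = 55.5662
Softmax = [0.0022, 0.0158, 0.0052, 0.9347, 0.0421]
p[4] = 2.3396/55.5662 = 0.0421

0.0421


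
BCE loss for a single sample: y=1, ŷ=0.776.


BCE = -[y·ln(p) + (1-y)·ln(1-p)]
= -1·ln(0.776) - 0
= -ln(0.776) = 0.2536

0.2536


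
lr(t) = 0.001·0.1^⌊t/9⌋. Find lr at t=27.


n_drops = ⌊27/9⌋ = 3
lr = 0.001·0.1^3 = 0.001·0.001 = 0.000001

0.000001


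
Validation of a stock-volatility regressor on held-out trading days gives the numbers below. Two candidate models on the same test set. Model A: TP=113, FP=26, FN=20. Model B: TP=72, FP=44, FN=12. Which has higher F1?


Model A: P=113/139=0.8129, R=113/133=0.8496, F1=2PR/(P+R)=2TP/(2TP+FP+FN)=226/272=0.8309
Model B: P=72/116=0.6207, R=72/84=0.8571, F1=2PR/(P+R)=2TP/(2TP+FP+FN)=144/200=0.72
0.8309 > 0.72 → Model A

Model A


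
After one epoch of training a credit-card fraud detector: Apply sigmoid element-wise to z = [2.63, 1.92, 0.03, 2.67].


σ(2.63) = 1/(1+e^-2.63) = 0.9328
σ(1.92) = 1/(1+e^-1.92) = 0.8721
σ(0.03) = 1/(1+e^-0.03) = 0.5075
σ(2.67) = 1/(1+e^-2.67) = 0.9352
result = [0.9328, 0.8721, 0.5075, 0.9352]

[0.9328, 0.8721, 0.5075, 0.9352]


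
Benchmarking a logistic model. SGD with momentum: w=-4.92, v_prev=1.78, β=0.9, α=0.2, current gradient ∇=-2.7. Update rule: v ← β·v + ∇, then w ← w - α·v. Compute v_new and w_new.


v_new = 0.9·1.78 - 2.7 = 1.602 - 2.7 = -1.098
w_new = -4.92 - 0.2·-1.098 = -4.92 + 0.2196 = -4.7004

v_new=-1.098, w_new=-4.7004


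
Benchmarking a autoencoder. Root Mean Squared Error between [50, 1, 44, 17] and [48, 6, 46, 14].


MSE = 42/4 = 10.5
RMSE = √(42/4) = 3.2404

3.2404


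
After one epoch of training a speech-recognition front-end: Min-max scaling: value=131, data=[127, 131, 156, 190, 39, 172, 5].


min=5, max=190
(131-5)/(190-5) = 126/185 = 0.6811

0.6811


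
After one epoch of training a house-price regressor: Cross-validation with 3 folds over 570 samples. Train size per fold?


Fold size = 570/3 = 190
Training per fold = 570 - 190 = 380

380


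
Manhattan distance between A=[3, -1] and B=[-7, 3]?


d = |3+ 7| + |-1-3|
  = 10 + 4
  = 14

14


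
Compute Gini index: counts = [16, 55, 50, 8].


Probabilities: [16/129, 55/129, 50/129, 8/129] ≈ [0.124, 0.4264, 0.3876, 0.062]
Σpᵢ² = (256 + 3025 + 2500 + 64)/129² = 5845/16641
Gini = 1 - Σpᵢ² = 1 - 5845/16641 = 0.6488

0.6488


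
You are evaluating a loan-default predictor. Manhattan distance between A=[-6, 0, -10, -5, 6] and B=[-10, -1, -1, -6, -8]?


d = |-6+ 10| + |0+ 1| + |-10+ 1| + |-5+ 6| + |6+ 8|
  = 4 + 1 + 9 + 1 + 14
  = 29

29


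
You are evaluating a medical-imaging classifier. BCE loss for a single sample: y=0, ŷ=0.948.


BCE = -[y·ln(p) + (1-y)·ln(1-p)]
= -0 - 1·ln(1-0.948)
= -ln(0.052) = 2.9565

2.9565


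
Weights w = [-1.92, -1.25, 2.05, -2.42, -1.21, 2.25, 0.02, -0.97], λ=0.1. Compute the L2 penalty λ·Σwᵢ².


‖w‖₂² = (-1.92)² + (-1.25)² + (2.05)² + (-2.42)² + (-1.21)² + (2.25)² + (0.02)² + (-0.97)²
     = 3.6864 + 1.5625 + 4.2025 + 5.8564 + 1.4641 + 5.0625 + 0.0004 + 0.9409
     = 22.7757
λ·‖w‖₂² = 0.1·22.7757 = 2.27757

2.27757
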